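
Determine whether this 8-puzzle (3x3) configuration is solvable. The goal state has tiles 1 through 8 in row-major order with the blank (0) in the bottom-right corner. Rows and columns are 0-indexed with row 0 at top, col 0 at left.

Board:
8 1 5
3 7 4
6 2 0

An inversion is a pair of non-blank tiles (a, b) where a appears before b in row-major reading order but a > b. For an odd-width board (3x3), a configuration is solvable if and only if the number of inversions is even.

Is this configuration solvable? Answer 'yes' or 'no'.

Inversions (pairs i<j in row-major order where tile[i] > tile[j] > 0): 16
16 is even, so the puzzle is solvable.

Answer: yes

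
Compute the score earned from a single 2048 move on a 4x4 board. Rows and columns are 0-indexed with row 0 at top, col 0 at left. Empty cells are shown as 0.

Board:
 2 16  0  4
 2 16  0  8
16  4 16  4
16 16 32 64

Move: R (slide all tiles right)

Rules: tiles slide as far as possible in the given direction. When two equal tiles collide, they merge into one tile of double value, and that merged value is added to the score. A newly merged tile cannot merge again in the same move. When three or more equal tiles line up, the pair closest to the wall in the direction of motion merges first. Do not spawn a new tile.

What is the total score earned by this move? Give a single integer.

Slide right:
row 0: [2, 16, 0, 4] -> [0, 2, 16, 4]  score +0 (running 0)
row 1: [2, 16, 0, 8] -> [0, 2, 16, 8]  score +0 (running 0)
row 2: [16, 4, 16, 4] -> [16, 4, 16, 4]  score +0 (running 0)
row 3: [16, 16, 32, 64] -> [0, 32, 32, 64]  score +32 (running 32)
Board after move:
 0  2 16  4
 0  2 16  8
16  4 16  4
 0 32 32 64

Answer: 32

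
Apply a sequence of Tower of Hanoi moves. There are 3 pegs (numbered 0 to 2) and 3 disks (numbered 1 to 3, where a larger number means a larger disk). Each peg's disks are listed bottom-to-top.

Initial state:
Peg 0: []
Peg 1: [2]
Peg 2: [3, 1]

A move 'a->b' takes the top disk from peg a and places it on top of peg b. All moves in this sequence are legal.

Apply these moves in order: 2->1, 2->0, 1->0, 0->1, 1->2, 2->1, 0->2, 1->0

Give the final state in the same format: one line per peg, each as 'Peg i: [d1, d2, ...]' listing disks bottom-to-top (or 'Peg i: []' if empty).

After move 1 (2->1):
Peg 0: []
Peg 1: [2, 1]
Peg 2: [3]

After move 2 (2->0):
Peg 0: [3]
Peg 1: [2, 1]
Peg 2: []

After move 3 (1->0):
Peg 0: [3, 1]
Peg 1: [2]
Peg 2: []

After move 4 (0->1):
Peg 0: [3]
Peg 1: [2, 1]
Peg 2: []

After move 5 (1->2):
Peg 0: [3]
Peg 1: [2]
Peg 2: [1]

After move 6 (2->1):
Peg 0: [3]
Peg 1: [2, 1]
Peg 2: []

After move 7 (0->2):
Peg 0: []
Peg 1: [2, 1]
Peg 2: [3]

After move 8 (1->0):
Peg 0: [1]
Peg 1: [2]
Peg 2: [3]

Answer: Peg 0: [1]
Peg 1: [2]
Peg 2: [3]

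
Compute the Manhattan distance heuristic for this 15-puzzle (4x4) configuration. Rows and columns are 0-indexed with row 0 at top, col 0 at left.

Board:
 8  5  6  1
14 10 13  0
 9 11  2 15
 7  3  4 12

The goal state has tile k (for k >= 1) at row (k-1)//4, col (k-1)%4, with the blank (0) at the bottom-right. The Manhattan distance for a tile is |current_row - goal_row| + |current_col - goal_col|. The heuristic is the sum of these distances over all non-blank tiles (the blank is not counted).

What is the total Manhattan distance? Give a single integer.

Tile 8: (0,0)->(1,3) = 4
Tile 5: (0,1)->(1,0) = 2
Tile 6: (0,2)->(1,1) = 2
Tile 1: (0,3)->(0,0) = 3
Tile 14: (1,0)->(3,1) = 3
Tile 10: (1,1)->(2,1) = 1
Tile 13: (1,2)->(3,0) = 4
Tile 9: (2,0)->(2,0) = 0
Tile 11: (2,1)->(2,2) = 1
Tile 2: (2,2)->(0,1) = 3
Tile 15: (2,3)->(3,2) = 2
Tile 7: (3,0)->(1,2) = 4
Tile 3: (3,1)->(0,2) = 4
Tile 4: (3,2)->(0,3) = 4
Tile 12: (3,3)->(2,3) = 1
Sum: 4 + 2 + 2 + 3 + 3 + 1 + 4 + 0 + 1 + 3 + 2 + 4 + 4 + 4 + 1 = 38

Answer: 38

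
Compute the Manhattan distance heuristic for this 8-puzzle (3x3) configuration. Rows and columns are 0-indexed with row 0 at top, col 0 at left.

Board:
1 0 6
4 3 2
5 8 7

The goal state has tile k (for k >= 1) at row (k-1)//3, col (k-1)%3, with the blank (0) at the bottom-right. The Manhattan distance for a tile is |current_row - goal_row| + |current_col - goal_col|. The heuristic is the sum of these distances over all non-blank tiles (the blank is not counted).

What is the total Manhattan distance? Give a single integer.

Tile 1: at (0,0), goal (0,0), distance |0-0|+|0-0| = 0
Tile 6: at (0,2), goal (1,2), distance |0-1|+|2-2| = 1
Tile 4: at (1,0), goal (1,0), distance |1-1|+|0-0| = 0
Tile 3: at (1,1), goal (0,2), distance |1-0|+|1-2| = 2
Tile 2: at (1,2), goal (0,1), distance |1-0|+|2-1| = 2
Tile 5: at (2,0), goal (1,1), distance |2-1|+|0-1| = 2
Tile 8: at (2,1), goal (2,1), distance |2-2|+|1-1| = 0
Tile 7: at (2,2), goal (2,0), distance |2-2|+|2-0| = 2
Sum: 0 + 1 + 0 + 2 + 2 + 2 + 0 + 2 = 9

Answer: 9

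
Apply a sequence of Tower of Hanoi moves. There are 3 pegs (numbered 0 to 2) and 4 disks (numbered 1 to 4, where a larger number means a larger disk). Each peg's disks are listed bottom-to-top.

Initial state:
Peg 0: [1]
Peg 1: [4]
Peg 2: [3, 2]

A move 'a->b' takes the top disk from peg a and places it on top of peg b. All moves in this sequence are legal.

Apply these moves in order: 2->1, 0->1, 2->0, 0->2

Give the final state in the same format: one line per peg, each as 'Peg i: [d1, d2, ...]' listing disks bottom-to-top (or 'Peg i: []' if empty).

Answer: Peg 0: []
Peg 1: [4, 2, 1]
Peg 2: [3]

Derivation:
After move 1 (2->1):
Peg 0: [1]
Peg 1: [4, 2]
Peg 2: [3]

After move 2 (0->1):
Peg 0: []
Peg 1: [4, 2, 1]
Peg 2: [3]

After move 3 (2->0):
Peg 0: [3]
Peg 1: [4, 2, 1]
Peg 2: []

After move 4 (0->2):
Peg 0: []
Peg 1: [4, 2, 1]
Peg 2: [3]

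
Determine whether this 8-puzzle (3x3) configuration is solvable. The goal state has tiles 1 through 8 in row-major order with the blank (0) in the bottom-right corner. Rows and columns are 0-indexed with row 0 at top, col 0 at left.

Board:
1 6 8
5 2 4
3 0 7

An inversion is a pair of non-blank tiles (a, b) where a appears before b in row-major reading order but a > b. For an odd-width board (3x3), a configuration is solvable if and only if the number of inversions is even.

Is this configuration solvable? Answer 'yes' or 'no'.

Answer: no

Derivation:
Inversions (pairs i<j in row-major order where tile[i] > tile[j] > 0): 13
13 is odd, so the puzzle is not solvable.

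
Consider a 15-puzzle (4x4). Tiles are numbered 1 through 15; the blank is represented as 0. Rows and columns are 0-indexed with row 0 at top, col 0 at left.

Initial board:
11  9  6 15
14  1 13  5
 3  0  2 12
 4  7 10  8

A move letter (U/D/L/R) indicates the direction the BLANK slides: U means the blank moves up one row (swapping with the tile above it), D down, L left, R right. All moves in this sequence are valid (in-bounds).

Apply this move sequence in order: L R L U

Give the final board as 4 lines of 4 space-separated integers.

Answer: 11  9  6 15
 0  1 13  5
14  3  2 12
 4  7 10  8

Derivation:
After move 1 (L):
11  9  6 15
14  1 13  5
 0  3  2 12
 4  7 10  8

After move 2 (R):
11  9  6 15
14  1 13  5
 3  0  2 12
 4  7 10  8

After move 3 (L):
11  9  6 15
14  1 13  5
 0  3  2 12
 4  7 10  8

After move 4 (U):
11  9  6 15
 0  1 13  5
14  3  2 12
 4  7 10  8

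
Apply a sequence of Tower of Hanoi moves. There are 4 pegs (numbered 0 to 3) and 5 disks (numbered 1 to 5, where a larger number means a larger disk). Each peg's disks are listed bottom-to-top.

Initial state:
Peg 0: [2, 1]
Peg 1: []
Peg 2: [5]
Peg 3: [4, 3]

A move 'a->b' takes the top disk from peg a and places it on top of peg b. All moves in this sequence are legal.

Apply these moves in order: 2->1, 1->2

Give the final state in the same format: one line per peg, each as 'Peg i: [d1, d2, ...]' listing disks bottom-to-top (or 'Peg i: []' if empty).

After move 1 (2->1):
Peg 0: [2, 1]
Peg 1: [5]
Peg 2: []
Peg 3: [4, 3]

After move 2 (1->2):
Peg 0: [2, 1]
Peg 1: []
Peg 2: [5]
Peg 3: [4, 3]

Answer: Peg 0: [2, 1]
Peg 1: []
Peg 2: [5]
Peg 3: [4, 3]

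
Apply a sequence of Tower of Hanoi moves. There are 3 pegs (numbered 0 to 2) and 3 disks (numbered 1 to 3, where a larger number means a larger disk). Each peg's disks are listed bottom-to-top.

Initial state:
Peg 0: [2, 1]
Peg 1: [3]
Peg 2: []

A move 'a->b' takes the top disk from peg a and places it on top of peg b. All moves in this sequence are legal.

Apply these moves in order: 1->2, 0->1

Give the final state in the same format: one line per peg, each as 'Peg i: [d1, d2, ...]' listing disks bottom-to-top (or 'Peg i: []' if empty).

After move 1 (1->2):
Peg 0: [2, 1]
Peg 1: []
Peg 2: [3]

After move 2 (0->1):
Peg 0: [2]
Peg 1: [1]
Peg 2: [3]

Answer: Peg 0: [2]
Peg 1: [1]
Peg 2: [3]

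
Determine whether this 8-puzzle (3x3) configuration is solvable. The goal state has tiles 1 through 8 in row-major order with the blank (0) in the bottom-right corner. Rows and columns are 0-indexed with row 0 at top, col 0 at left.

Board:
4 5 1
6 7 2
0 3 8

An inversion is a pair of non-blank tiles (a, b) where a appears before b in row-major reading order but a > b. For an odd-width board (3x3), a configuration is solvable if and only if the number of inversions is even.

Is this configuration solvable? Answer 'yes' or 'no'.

Answer: yes

Derivation:
Inversions (pairs i<j in row-major order where tile[i] > tile[j] > 0): 10
10 is even, so the puzzle is solvable.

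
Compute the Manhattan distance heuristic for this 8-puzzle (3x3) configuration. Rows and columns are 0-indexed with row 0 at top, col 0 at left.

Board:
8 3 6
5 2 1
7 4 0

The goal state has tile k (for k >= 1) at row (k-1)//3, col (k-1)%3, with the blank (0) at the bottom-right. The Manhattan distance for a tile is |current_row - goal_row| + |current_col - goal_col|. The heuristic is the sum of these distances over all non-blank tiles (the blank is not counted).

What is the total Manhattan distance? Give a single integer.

Tile 8: at (0,0), goal (2,1), distance |0-2|+|0-1| = 3
Tile 3: at (0,1), goal (0,2), distance |0-0|+|1-2| = 1
Tile 6: at (0,2), goal (1,2), distance |0-1|+|2-2| = 1
Tile 5: at (1,0), goal (1,1), distance |1-1|+|0-1| = 1
Tile 2: at (1,1), goal (0,1), distance |1-0|+|1-1| = 1
Tile 1: at (1,2), goal (0,0), distance |1-0|+|2-0| = 3
Tile 7: at (2,0), goal (2,0), distance |2-2|+|0-0| = 0
Tile 4: at (2,1), goal (1,0), distance |2-1|+|1-0| = 2
Sum: 3 + 1 + 1 + 1 + 1 + 3 + 0 + 2 = 12

Answer: 12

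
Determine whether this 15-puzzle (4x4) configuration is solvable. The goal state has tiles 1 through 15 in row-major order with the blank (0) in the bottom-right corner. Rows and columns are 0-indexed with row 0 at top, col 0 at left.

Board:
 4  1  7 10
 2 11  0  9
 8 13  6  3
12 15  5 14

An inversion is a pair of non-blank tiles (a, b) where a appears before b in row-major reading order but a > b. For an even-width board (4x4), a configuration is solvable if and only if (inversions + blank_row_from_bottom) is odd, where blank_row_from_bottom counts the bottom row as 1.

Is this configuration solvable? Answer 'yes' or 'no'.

Inversions: 34
Blank is in row 1 (0-indexed from top), which is row 3 counting from the bottom (bottom = 1).
34 + 3 = 37, which is odd, so the puzzle is solvable.

Answer: yes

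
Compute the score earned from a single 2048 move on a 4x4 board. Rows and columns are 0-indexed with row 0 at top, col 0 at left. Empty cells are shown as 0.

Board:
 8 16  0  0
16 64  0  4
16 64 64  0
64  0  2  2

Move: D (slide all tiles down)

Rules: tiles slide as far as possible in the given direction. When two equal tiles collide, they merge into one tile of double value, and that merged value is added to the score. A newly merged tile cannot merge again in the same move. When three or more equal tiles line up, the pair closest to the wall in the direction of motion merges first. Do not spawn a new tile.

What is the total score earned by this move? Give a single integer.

Answer: 160

Derivation:
Slide down:
col 0: [8, 16, 16, 64] -> [0, 8, 32, 64]  score +32 (running 32)
col 1: [16, 64, 64, 0] -> [0, 0, 16, 128]  score +128 (running 160)
col 2: [0, 0, 64, 2] -> [0, 0, 64, 2]  score +0 (running 160)
col 3: [0, 4, 0, 2] -> [0, 0, 4, 2]  score +0 (running 160)
Board after move:
  0   0   0   0
  8   0   0   0
 32  16  64   4
 64 128   2   2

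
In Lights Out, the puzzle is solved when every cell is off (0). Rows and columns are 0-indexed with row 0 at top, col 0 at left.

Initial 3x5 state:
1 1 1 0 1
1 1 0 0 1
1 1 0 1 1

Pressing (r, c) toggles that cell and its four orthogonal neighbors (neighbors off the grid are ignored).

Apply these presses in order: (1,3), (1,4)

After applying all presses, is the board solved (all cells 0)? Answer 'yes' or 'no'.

After press 1 at (1,3):
1 1 1 1 1
1 1 1 1 0
1 1 0 0 1

After press 2 at (1,4):
1 1 1 1 0
1 1 1 0 1
1 1 0 0 0

Lights still on: 10

Answer: no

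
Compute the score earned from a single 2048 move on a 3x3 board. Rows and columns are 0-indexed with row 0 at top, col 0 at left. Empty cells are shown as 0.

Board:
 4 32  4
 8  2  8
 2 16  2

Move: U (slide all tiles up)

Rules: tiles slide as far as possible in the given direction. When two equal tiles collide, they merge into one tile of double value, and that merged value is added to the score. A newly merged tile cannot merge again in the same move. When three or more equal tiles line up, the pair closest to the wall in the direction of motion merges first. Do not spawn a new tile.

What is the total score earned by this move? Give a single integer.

Answer: 0

Derivation:
Slide up:
col 0: [4, 8, 2] -> [4, 8, 2]  score +0 (running 0)
col 1: [32, 2, 16] -> [32, 2, 16]  score +0 (running 0)
col 2: [4, 8, 2] -> [4, 8, 2]  score +0 (running 0)
Board after move:
 4 32  4
 8  2  8
 2 16  2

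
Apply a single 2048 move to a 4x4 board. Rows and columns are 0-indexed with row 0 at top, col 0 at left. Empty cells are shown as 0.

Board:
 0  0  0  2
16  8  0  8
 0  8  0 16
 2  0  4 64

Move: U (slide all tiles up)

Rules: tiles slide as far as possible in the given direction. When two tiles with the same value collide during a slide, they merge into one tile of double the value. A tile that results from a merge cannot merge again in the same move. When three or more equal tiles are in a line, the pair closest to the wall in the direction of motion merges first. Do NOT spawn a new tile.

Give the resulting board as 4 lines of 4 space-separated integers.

Slide up:
col 0: [0, 16, 0, 2] -> [16, 2, 0, 0]
col 1: [0, 8, 8, 0] -> [16, 0, 0, 0]
col 2: [0, 0, 0, 4] -> [4, 0, 0, 0]
col 3: [2, 8, 16, 64] -> [2, 8, 16, 64]

Answer: 16 16  4  2
 2  0  0  8
 0  0  0 16
 0  0  0 64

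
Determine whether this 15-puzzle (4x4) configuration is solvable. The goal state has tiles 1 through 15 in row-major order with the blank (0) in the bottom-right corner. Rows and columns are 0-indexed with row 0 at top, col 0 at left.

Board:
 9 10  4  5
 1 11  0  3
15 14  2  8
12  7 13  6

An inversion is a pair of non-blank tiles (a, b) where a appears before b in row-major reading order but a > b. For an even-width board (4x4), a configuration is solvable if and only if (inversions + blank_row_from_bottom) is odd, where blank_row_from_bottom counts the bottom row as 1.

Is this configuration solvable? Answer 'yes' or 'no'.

Inversions: 47
Blank is in row 1 (0-indexed from top), which is row 3 counting from the bottom (bottom = 1).
47 + 3 = 50, which is even, so the puzzle is not solvable.

Answer: no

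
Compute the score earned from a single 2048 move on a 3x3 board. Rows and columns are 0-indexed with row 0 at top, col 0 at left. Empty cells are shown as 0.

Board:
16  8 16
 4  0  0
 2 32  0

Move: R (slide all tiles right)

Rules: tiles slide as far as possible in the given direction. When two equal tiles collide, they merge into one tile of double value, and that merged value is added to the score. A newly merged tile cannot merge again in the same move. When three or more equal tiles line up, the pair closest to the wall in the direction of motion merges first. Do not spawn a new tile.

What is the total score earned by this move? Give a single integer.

Answer: 0

Derivation:
Slide right:
row 0: [16, 8, 16] -> [16, 8, 16]  score +0 (running 0)
row 1: [4, 0, 0] -> [0, 0, 4]  score +0 (running 0)
row 2: [2, 32, 0] -> [0, 2, 32]  score +0 (running 0)
Board after move:
16  8 16
 0  0  4
 0  2 32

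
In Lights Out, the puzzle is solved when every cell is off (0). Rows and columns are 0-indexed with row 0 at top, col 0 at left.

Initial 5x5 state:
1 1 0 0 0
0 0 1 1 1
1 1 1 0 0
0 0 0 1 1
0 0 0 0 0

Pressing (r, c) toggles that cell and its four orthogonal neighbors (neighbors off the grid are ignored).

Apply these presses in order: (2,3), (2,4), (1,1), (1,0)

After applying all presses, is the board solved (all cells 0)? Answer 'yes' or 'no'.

Answer: yes

Derivation:
After press 1 at (2,3):
1 1 0 0 0
0 0 1 0 1
1 1 0 1 1
0 0 0 0 1
0 0 0 0 0

After press 2 at (2,4):
1 1 0 0 0
0 0 1 0 0
1 1 0 0 0
0 0 0 0 0
0 0 0 0 0

After press 3 at (1,1):
1 0 0 0 0
1 1 0 0 0
1 0 0 0 0
0 0 0 0 0
0 0 0 0 0

After press 4 at (1,0):
0 0 0 0 0
0 0 0 0 0
0 0 0 0 0
0 0 0 0 0
0 0 0 0 0

Lights still on: 0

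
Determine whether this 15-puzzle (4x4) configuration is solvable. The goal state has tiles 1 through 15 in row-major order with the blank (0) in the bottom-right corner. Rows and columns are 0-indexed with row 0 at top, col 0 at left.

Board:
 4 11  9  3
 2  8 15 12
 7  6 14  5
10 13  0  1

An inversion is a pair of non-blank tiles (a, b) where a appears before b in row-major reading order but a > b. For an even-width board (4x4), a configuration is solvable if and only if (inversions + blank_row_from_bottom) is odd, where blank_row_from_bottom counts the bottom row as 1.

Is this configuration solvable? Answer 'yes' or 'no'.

Inversions: 51
Blank is in row 3 (0-indexed from top), which is row 1 counting from the bottom (bottom = 1).
51 + 1 = 52, which is even, so the puzzle is not solvable.

Answer: no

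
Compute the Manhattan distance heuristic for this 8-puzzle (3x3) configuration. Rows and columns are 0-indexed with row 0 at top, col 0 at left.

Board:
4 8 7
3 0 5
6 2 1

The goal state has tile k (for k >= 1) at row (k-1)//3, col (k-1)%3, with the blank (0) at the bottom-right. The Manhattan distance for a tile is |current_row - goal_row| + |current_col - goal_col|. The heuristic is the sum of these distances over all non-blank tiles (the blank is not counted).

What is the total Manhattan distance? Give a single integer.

Tile 4: at (0,0), goal (1,0), distance |0-1|+|0-0| = 1
Tile 8: at (0,1), goal (2,1), distance |0-2|+|1-1| = 2
Tile 7: at (0,2), goal (2,0), distance |0-2|+|2-0| = 4
Tile 3: at (1,0), goal (0,2), distance |1-0|+|0-2| = 3
Tile 5: at (1,2), goal (1,1), distance |1-1|+|2-1| = 1
Tile 6: at (2,0), goal (1,2), distance |2-1|+|0-2| = 3
Tile 2: at (2,1), goal (0,1), distance |2-0|+|1-1| = 2
Tile 1: at (2,2), goal (0,0), distance |2-0|+|2-0| = 4
Sum: 1 + 2 + 4 + 3 + 1 + 3 + 2 + 4 = 20

Answer: 20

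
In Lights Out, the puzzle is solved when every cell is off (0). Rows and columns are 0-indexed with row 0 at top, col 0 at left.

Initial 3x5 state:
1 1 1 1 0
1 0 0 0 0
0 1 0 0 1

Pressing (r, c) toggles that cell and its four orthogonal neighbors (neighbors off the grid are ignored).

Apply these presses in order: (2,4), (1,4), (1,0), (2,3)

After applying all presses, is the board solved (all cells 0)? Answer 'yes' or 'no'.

After press 1 at (2,4):
1 1 1 1 0
1 0 0 0 1
0 1 0 1 0

After press 2 at (1,4):
1 1 1 1 1
1 0 0 1 0
0 1 0 1 1

After press 3 at (1,0):
0 1 1 1 1
0 1 0 1 0
1 1 0 1 1

After press 4 at (2,3):
0 1 1 1 1
0 1 0 0 0
1 1 1 0 0

Lights still on: 8

Answer: no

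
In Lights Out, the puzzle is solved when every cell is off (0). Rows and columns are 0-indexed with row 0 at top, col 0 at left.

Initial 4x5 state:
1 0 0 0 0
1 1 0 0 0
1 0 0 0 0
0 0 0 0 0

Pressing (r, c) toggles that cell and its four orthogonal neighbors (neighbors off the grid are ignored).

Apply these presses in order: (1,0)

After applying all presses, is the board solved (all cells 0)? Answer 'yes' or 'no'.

Answer: yes

Derivation:
After press 1 at (1,0):
0 0 0 0 0
0 0 0 0 0
0 0 0 0 0
0 0 0 0 0

Lights still on: 0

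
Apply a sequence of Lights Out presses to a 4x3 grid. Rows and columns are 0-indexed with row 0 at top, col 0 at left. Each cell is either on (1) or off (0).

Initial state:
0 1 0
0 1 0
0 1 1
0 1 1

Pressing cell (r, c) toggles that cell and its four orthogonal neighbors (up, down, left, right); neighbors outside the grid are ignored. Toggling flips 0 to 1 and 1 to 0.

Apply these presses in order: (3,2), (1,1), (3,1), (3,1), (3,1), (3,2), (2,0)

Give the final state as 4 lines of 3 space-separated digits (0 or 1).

After press 1 at (3,2):
0 1 0
0 1 0
0 1 0
0 0 0

After press 2 at (1,1):
0 0 0
1 0 1
0 0 0
0 0 0

After press 3 at (3,1):
0 0 0
1 0 1
0 1 0
1 1 1

After press 4 at (3,1):
0 0 0
1 0 1
0 0 0
0 0 0

After press 5 at (3,1):
0 0 0
1 0 1
0 1 0
1 1 1

After press 6 at (3,2):
0 0 0
1 0 1
0 1 1
1 0 0

After press 7 at (2,0):
0 0 0
0 0 1
1 0 1
0 0 0

Answer: 0 0 0
0 0 1
1 0 1
0 0 0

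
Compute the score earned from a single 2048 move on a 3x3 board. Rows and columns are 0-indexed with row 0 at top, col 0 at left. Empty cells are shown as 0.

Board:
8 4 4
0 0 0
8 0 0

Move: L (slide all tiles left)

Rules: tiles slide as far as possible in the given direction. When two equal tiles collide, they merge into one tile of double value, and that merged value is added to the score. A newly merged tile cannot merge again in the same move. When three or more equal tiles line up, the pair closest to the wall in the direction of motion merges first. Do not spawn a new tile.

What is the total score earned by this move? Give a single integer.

Slide left:
row 0: [8, 4, 4] -> [8, 8, 0]  score +8 (running 8)
row 1: [0, 0, 0] -> [0, 0, 0]  score +0 (running 8)
row 2: [8, 0, 0] -> [8, 0, 0]  score +0 (running 8)
Board after move:
8 8 0
0 0 0
8 0 0

Answer: 8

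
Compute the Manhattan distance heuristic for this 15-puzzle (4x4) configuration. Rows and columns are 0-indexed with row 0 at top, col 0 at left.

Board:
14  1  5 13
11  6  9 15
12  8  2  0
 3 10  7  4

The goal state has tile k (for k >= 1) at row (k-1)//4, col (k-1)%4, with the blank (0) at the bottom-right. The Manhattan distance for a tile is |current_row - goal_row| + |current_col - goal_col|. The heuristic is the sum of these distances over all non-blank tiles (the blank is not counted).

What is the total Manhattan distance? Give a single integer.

Tile 14: (0,0)->(3,1) = 4
Tile 1: (0,1)->(0,0) = 1
Tile 5: (0,2)->(1,0) = 3
Tile 13: (0,3)->(3,0) = 6
Tile 11: (1,0)->(2,2) = 3
Tile 6: (1,1)->(1,1) = 0
Tile 9: (1,2)->(2,0) = 3
Tile 15: (1,3)->(3,2) = 3
Tile 12: (2,0)->(2,3) = 3
Tile 8: (2,1)->(1,3) = 3
Tile 2: (2,2)->(0,1) = 3
Tile 3: (3,0)->(0,2) = 5
Tile 10: (3,1)->(2,1) = 1
Tile 7: (3,2)->(1,2) = 2
Tile 4: (3,3)->(0,3) = 3
Sum: 4 + 1 + 3 + 6 + 3 + 0 + 3 + 3 + 3 + 3 + 3 + 5 + 1 + 2 + 3 = 43

Answer: 43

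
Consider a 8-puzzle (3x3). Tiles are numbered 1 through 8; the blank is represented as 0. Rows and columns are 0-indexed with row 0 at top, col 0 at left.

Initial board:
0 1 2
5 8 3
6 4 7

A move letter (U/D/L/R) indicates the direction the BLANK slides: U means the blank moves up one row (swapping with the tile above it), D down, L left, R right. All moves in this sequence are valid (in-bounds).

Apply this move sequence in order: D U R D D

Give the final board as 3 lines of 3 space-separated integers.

Answer: 1 8 2
5 4 3
6 0 7

Derivation:
After move 1 (D):
5 1 2
0 8 3
6 4 7

After move 2 (U):
0 1 2
5 8 3
6 4 7

After move 3 (R):
1 0 2
5 8 3
6 4 7

After move 4 (D):
1 8 2
5 0 3
6 4 7

After move 5 (D):
1 8 2
5 4 3
6 0 7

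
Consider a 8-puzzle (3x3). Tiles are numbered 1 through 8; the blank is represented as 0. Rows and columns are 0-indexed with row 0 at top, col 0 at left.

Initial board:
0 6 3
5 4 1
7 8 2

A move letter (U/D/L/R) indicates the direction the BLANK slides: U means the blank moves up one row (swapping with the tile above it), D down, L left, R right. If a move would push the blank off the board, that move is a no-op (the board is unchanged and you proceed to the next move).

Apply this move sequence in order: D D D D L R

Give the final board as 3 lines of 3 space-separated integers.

Answer: 5 6 3
7 4 1
8 0 2

Derivation:
After move 1 (D):
5 6 3
0 4 1
7 8 2

After move 2 (D):
5 6 3
7 4 1
0 8 2

After move 3 (D):
5 6 3
7 4 1
0 8 2

After move 4 (D):
5 6 3
7 4 1
0 8 2

After move 5 (L):
5 6 3
7 4 1
0 8 2

After move 6 (R):
5 6 3
7 4 1
8 0 2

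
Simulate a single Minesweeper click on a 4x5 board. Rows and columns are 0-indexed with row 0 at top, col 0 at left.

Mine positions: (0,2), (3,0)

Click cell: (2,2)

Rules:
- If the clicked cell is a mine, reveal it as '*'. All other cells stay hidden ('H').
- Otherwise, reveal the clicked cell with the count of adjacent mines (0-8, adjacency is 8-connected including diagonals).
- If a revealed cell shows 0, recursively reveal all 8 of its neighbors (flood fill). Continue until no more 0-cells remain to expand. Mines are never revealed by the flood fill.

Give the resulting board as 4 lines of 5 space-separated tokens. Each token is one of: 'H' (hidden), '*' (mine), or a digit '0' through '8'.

H H H 1 0
H 1 1 1 0
H 1 0 0 0
H 1 0 0 0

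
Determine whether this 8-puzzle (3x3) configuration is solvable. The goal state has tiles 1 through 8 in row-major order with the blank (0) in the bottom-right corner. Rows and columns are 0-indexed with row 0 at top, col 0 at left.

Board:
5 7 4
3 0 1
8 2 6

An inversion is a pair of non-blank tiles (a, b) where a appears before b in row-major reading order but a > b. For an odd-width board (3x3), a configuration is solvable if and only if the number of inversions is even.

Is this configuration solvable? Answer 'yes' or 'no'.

Inversions (pairs i<j in row-major order where tile[i] > tile[j] > 0): 16
16 is even, so the puzzle is solvable.

Answer: yes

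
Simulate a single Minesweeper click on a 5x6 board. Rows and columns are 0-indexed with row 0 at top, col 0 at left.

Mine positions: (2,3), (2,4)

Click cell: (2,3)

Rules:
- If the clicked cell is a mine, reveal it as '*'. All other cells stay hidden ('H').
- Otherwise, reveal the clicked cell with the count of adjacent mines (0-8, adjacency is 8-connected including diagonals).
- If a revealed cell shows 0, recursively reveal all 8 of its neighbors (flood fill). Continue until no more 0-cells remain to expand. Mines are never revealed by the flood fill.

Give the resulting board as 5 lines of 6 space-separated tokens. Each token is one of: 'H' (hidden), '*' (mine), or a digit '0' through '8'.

H H H H H H
H H H H H H
H H H * H H
H H H H H H
H H H H H H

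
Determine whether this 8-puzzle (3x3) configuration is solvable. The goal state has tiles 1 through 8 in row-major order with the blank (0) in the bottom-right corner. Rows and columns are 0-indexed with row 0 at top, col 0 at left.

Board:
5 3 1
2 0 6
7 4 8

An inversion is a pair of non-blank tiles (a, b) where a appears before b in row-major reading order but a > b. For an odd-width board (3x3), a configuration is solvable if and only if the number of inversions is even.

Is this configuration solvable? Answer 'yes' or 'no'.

Inversions (pairs i<j in row-major order where tile[i] > tile[j] > 0): 8
8 is even, so the puzzle is solvable.

Answer: yes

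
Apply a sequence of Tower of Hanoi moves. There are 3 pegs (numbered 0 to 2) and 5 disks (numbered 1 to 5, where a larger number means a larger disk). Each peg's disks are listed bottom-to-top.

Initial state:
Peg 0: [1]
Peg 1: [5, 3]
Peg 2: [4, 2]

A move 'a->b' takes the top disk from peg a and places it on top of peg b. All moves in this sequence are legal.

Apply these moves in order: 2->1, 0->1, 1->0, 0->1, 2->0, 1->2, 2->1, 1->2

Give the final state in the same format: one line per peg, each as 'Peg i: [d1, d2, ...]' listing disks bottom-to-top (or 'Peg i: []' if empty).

After move 1 (2->1):
Peg 0: [1]
Peg 1: [5, 3, 2]
Peg 2: [4]

After move 2 (0->1):
Peg 0: []
Peg 1: [5, 3, 2, 1]
Peg 2: [4]

After move 3 (1->0):
Peg 0: [1]
Peg 1: [5, 3, 2]
Peg 2: [4]

After move 4 (0->1):
Peg 0: []
Peg 1: [5, 3, 2, 1]
Peg 2: [4]

After move 5 (2->0):
Peg 0: [4]
Peg 1: [5, 3, 2, 1]
Peg 2: []

After move 6 (1->2):
Peg 0: [4]
Peg 1: [5, 3, 2]
Peg 2: [1]

After move 7 (2->1):
Peg 0: [4]
Peg 1: [5, 3, 2, 1]
Peg 2: []

After move 8 (1->2):
Peg 0: [4]
Peg 1: [5, 3, 2]
Peg 2: [1]

Answer: Peg 0: [4]
Peg 1: [5, 3, 2]
Peg 2: [1]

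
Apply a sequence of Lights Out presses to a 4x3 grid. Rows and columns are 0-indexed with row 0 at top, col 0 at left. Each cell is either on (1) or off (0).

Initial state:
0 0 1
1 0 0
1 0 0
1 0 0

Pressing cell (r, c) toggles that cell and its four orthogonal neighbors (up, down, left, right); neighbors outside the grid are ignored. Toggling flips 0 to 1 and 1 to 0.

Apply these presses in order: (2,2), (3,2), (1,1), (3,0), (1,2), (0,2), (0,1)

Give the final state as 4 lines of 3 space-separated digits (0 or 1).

After press 1 at (2,2):
0 0 1
1 0 1
1 1 1
1 0 1

After press 2 at (3,2):
0 0 1
1 0 1
1 1 0
1 1 0

After press 3 at (1,1):
0 1 1
0 1 0
1 0 0
1 1 0

After press 4 at (3,0):
0 1 1
0 1 0
0 0 0
0 0 0

After press 5 at (1,2):
0 1 0
0 0 1
0 0 1
0 0 0

After press 6 at (0,2):
0 0 1
0 0 0
0 0 1
0 0 0

After press 7 at (0,1):
1 1 0
0 1 0
0 0 1
0 0 0

Answer: 1 1 0
0 1 0
0 0 1
0 0 0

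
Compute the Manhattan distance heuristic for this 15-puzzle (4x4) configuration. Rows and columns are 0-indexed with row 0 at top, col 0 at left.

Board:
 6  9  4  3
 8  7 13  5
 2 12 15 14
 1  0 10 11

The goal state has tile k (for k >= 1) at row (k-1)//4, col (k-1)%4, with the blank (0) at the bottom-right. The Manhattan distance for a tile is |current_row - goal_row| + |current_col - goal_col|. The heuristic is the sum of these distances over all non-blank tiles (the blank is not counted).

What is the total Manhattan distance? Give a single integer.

Answer: 34

Derivation:
Tile 6: at (0,0), goal (1,1), distance |0-1|+|0-1| = 2
Tile 9: at (0,1), goal (2,0), distance |0-2|+|1-0| = 3
Tile 4: at (0,2), goal (0,3), distance |0-0|+|2-3| = 1
Tile 3: at (0,3), goal (0,2), distance |0-0|+|3-2| = 1
Tile 8: at (1,0), goal (1,3), distance |1-1|+|0-3| = 3
Tile 7: at (1,1), goal (1,2), distance |1-1|+|1-2| = 1
Tile 13: at (1,2), goal (3,0), distance |1-3|+|2-0| = 4
Tile 5: at (1,3), goal (1,0), distance |1-1|+|3-0| = 3
Tile 2: at (2,0), goal (0,1), distance |2-0|+|0-1| = 3
Tile 12: at (2,1), goal (2,3), distance |2-2|+|1-3| = 2
Tile 15: at (2,2), goal (3,2), distance |2-3|+|2-2| = 1
Tile 14: at (2,3), goal (3,1), distance |2-3|+|3-1| = 3
Tile 1: at (3,0), goal (0,0), distance |3-0|+|0-0| = 3
Tile 10: at (3,2), goal (2,1), distance |3-2|+|2-1| = 2
Tile 11: at (3,3), goal (2,2), distance |3-2|+|3-2| = 2
Sum: 2 + 3 + 1 + 1 + 3 + 1 + 4 + 3 + 3 + 2 + 1 + 3 + 3 + 2 + 2 = 34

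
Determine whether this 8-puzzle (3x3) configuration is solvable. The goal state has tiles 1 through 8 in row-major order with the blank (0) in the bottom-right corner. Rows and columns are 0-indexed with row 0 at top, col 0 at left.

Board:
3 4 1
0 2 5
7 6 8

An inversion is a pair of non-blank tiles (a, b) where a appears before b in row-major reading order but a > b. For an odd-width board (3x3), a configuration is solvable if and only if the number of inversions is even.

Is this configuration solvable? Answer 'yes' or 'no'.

Answer: no

Derivation:
Inversions (pairs i<j in row-major order where tile[i] > tile[j] > 0): 5
5 is odd, so the puzzle is not solvable.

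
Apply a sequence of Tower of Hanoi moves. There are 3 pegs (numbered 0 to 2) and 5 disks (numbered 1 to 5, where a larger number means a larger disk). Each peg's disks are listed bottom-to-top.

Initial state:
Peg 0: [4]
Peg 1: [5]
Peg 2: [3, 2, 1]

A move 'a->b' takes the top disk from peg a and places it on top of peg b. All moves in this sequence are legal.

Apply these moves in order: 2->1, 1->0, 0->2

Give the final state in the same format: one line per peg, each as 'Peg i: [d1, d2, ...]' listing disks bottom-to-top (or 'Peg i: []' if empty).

After move 1 (2->1):
Peg 0: [4]
Peg 1: [5, 1]
Peg 2: [3, 2]

After move 2 (1->0):
Peg 0: [4, 1]
Peg 1: [5]
Peg 2: [3, 2]

After move 3 (0->2):
Peg 0: [4]
Peg 1: [5]
Peg 2: [3, 2, 1]

Answer: Peg 0: [4]
Peg 1: [5]
Peg 2: [3, 2, 1]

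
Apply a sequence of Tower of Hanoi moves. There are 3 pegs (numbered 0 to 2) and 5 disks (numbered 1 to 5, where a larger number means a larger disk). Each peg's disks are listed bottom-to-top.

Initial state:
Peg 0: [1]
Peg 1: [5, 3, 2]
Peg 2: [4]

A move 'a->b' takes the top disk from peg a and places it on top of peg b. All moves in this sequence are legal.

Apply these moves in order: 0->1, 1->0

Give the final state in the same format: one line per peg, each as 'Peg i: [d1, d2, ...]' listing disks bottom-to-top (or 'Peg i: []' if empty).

After move 1 (0->1):
Peg 0: []
Peg 1: [5, 3, 2, 1]
Peg 2: [4]

After move 2 (1->0):
Peg 0: [1]
Peg 1: [5, 3, 2]
Peg 2: [4]

Answer: Peg 0: [1]
Peg 1: [5, 3, 2]
Peg 2: [4]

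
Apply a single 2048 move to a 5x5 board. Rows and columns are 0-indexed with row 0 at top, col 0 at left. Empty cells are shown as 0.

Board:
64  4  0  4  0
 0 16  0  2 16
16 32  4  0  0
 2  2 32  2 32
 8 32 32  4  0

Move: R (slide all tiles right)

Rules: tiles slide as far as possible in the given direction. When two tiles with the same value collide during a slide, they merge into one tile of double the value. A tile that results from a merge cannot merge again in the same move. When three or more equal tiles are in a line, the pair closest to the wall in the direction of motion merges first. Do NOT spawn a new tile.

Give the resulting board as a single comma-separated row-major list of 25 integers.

Slide right:
row 0: [64, 4, 0, 4, 0] -> [0, 0, 0, 64, 8]
row 1: [0, 16, 0, 2, 16] -> [0, 0, 16, 2, 16]
row 2: [16, 32, 4, 0, 0] -> [0, 0, 16, 32, 4]
row 3: [2, 2, 32, 2, 32] -> [0, 4, 32, 2, 32]
row 4: [8, 32, 32, 4, 0] -> [0, 0, 8, 64, 4]

Answer: 0, 0, 0, 64, 8, 0, 0, 16, 2, 16, 0, 0, 16, 32, 4, 0, 4, 32, 2, 32, 0, 0, 8, 64, 4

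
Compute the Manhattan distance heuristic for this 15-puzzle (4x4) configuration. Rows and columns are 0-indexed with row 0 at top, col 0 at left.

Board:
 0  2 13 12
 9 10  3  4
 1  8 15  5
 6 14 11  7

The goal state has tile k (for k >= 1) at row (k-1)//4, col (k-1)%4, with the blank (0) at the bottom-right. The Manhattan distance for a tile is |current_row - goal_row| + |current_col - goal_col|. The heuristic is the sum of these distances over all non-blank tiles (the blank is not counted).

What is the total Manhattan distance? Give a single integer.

Tile 2: at (0,1), goal (0,1), distance |0-0|+|1-1| = 0
Tile 13: at (0,2), goal (3,0), distance |0-3|+|2-0| = 5
Tile 12: at (0,3), goal (2,3), distance |0-2|+|3-3| = 2
Tile 9: at (1,0), goal (2,0), distance |1-2|+|0-0| = 1
Tile 10: at (1,1), goal (2,1), distance |1-2|+|1-1| = 1
Tile 3: at (1,2), goal (0,2), distance |1-0|+|2-2| = 1
Tile 4: at (1,3), goal (0,3), distance |1-0|+|3-3| = 1
Tile 1: at (2,0), goal (0,0), distance |2-0|+|0-0| = 2
Tile 8: at (2,1), goal (1,3), distance |2-1|+|1-3| = 3
Tile 15: at (2,2), goal (3,2), distance |2-3|+|2-2| = 1
Tile 5: at (2,3), goal (1,0), distance |2-1|+|3-0| = 4
Tile 6: at (3,0), goal (1,1), distance |3-1|+|0-1| = 3
Tile 14: at (3,1), goal (3,1), distance |3-3|+|1-1| = 0
Tile 11: at (3,2), goal (2,2), distance |3-2|+|2-2| = 1
Tile 7: at (3,3), goal (1,2), distance |3-1|+|3-2| = 3
Sum: 0 + 5 + 2 + 1 + 1 + 1 + 1 + 2 + 3 + 1 + 4 + 3 + 0 + 1 + 3 = 28

Answer: 28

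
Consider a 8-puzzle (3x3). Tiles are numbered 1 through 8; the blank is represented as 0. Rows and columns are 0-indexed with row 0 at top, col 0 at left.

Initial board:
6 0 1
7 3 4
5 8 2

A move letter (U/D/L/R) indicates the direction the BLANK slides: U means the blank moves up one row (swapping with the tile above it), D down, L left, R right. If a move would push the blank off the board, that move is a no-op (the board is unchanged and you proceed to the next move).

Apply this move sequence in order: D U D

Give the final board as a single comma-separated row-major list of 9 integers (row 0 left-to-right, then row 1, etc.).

Answer: 6, 3, 1, 7, 0, 4, 5, 8, 2

Derivation:
After move 1 (D):
6 3 1
7 0 4
5 8 2

After move 2 (U):
6 0 1
7 3 4
5 8 2

After move 3 (D):
6 3 1
7 0 4
5 8 2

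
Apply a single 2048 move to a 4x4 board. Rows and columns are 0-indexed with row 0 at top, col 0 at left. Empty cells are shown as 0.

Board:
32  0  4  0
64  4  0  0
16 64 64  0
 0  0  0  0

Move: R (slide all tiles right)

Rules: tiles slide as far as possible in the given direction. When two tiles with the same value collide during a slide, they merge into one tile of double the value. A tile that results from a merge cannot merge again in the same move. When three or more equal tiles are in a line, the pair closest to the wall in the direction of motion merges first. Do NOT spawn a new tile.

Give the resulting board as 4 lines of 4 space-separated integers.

Answer:   0   0  32   4
  0   0  64   4
  0   0  16 128
  0   0   0   0

Derivation:
Slide right:
row 0: [32, 0, 4, 0] -> [0, 0, 32, 4]
row 1: [64, 4, 0, 0] -> [0, 0, 64, 4]
row 2: [16, 64, 64, 0] -> [0, 0, 16, 128]
row 3: [0, 0, 0, 0] -> [0, 0, 0, 0]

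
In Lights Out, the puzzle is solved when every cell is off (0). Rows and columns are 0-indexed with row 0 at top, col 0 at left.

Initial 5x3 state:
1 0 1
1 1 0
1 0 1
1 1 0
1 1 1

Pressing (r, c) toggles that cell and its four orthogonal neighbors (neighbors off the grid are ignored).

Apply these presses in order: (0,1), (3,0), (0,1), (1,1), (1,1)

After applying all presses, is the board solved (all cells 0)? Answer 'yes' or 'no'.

After press 1 at (0,1):
0 1 0
1 0 0
1 0 1
1 1 0
1 1 1

After press 2 at (3,0):
0 1 0
1 0 0
0 0 1
0 0 0
0 1 1

After press 3 at (0,1):
1 0 1
1 1 0
0 0 1
0 0 0
0 1 1

After press 4 at (1,1):
1 1 1
0 0 1
0 1 1
0 0 0
0 1 1

After press 5 at (1,1):
1 0 1
1 1 0
0 0 1
0 0 0
0 1 1

Lights still on: 7

Answer: no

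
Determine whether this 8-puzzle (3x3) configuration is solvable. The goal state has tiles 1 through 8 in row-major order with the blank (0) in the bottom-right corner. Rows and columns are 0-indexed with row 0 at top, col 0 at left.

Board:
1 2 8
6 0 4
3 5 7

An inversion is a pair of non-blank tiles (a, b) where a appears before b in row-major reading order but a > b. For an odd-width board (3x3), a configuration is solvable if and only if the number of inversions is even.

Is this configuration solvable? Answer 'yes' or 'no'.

Inversions (pairs i<j in row-major order where tile[i] > tile[j] > 0): 9
9 is odd, so the puzzle is not solvable.

Answer: no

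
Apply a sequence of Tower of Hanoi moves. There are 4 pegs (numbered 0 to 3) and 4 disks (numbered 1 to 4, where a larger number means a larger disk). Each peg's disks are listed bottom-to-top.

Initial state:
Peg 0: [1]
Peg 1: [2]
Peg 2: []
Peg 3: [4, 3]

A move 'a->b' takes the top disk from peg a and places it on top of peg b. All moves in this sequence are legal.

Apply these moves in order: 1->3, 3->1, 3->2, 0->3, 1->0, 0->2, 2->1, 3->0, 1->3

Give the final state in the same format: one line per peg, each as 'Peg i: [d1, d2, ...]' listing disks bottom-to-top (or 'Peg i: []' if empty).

Answer: Peg 0: [1]
Peg 1: []
Peg 2: [3]
Peg 3: [4, 2]

Derivation:
After move 1 (1->3):
Peg 0: [1]
Peg 1: []
Peg 2: []
Peg 3: [4, 3, 2]

After move 2 (3->1):
Peg 0: [1]
Peg 1: [2]
Peg 2: []
Peg 3: [4, 3]

After move 3 (3->2):
Peg 0: [1]
Peg 1: [2]
Peg 2: [3]
Peg 3: [4]

After move 4 (0->3):
Peg 0: []
Peg 1: [2]
Peg 2: [3]
Peg 3: [4, 1]

After move 5 (1->0):
Peg 0: [2]
Peg 1: []
Peg 2: [3]
Peg 3: [4, 1]

After move 6 (0->2):
Peg 0: []
Peg 1: []
Peg 2: [3, 2]
Peg 3: [4, 1]

After move 7 (2->1):
Peg 0: []
Peg 1: [2]
Peg 2: [3]
Peg 3: [4, 1]

After move 8 (3->0):
Peg 0: [1]
Peg 1: [2]
Peg 2: [3]
Peg 3: [4]

After move 9 (1->3):
Peg 0: [1]
Peg 1: []
Peg 2: [3]
Peg 3: [4, 2]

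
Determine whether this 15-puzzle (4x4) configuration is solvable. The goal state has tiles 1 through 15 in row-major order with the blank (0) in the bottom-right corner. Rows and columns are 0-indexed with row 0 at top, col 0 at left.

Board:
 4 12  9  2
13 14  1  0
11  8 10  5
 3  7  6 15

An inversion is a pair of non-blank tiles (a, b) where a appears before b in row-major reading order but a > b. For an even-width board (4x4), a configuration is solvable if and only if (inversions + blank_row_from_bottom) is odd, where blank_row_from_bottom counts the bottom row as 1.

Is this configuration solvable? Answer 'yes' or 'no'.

Inversions: 53
Blank is in row 1 (0-indexed from top), which is row 3 counting from the bottom (bottom = 1).
53 + 3 = 56, which is even, so the puzzle is not solvable.

Answer: no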